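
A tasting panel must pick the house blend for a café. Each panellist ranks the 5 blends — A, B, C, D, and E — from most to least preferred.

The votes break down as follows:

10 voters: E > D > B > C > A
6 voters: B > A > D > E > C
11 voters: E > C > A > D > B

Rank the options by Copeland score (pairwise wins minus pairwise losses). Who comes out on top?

E

Pairwise results:
  A vs B: B wins 16–11.
  A vs C: C wins 21–6.
  A vs D: A wins 17–10.
  A vs E: E wins 21–6.
  B vs C: B wins 16–11.
  B vs D: D wins 21–6.
  B vs E: E wins 21–6.
  C vs D: D wins 16–11.
  C vs E: E wins 27–0.
  D vs E: E wins 21–6.
Copeland scores (wins − losses):
  A: 1 − 3 = -2
  B: 2 − 2 = 0
  C: 1 − 3 = -2
  D: 2 − 2 = 0
  E: 4 − 0 = 4
E has the best Copeland score.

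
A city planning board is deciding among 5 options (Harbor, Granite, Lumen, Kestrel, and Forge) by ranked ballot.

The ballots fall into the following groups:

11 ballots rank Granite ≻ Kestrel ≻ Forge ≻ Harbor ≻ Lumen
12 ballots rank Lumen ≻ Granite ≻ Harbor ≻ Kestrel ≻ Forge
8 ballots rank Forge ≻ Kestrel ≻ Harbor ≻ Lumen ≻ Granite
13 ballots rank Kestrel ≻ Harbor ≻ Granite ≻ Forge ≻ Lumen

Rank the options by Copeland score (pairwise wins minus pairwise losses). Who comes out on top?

Pairwise results:
  Harbor vs Granite: Granite wins 23–21.
  Harbor vs Lumen: Harbor wins 32–12.
  Harbor vs Kestrel: Kestrel wins 32–12.
  Harbor vs Forge: Harbor wins 25–19.
  Granite vs Lumen: Granite wins 24–20.
  Granite vs Kestrel: Granite wins 23–21.
  Granite vs Forge: Granite wins 36–8.
  Lumen vs Kestrel: Kestrel wins 32–12.
  Lumen vs Forge: Forge wins 32–12.
  Kestrel vs Forge: Kestrel wins 36–8.
Copeland scores (wins − losses):
  Harbor: 2 − 2 = 0
  Granite: 4 − 0 = 4
  Lumen: 0 − 4 = -4
  Kestrel: 3 − 1 = 2
  Forge: 1 − 3 = -2
Granite has the best Copeland score.

Granite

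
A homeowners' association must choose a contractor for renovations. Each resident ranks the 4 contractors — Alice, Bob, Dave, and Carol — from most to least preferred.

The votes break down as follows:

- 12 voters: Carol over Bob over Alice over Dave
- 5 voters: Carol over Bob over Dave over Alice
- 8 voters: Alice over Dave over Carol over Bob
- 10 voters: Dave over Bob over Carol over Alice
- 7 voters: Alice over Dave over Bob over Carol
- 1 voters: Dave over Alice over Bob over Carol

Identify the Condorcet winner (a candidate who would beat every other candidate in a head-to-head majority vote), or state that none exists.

There is no Condorcet winner

Head-to-head results (43 voters total):
Alice vs Bob: Bob wins 27–16.
Alice vs Dave: Alice wins 27–16.
Alice vs Carol: Carol wins 27–16.
Bob vs Dave: Dave wins 26–17.
Bob vs Carol: Carol wins 25–18.
Dave vs Carol: Dave wins 26–17.
No candidate beats all others: Alice beats Dave beats Bob beats Alice, a majority cycle.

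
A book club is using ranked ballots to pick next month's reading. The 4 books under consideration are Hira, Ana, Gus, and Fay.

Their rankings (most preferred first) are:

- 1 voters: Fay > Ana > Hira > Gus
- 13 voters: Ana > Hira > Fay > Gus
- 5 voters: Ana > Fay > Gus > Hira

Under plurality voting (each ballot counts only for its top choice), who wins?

First-place vote totals:
  Hira: 0
  Ana: 18
  Gus: 0
  Fay: 1
Ana has the most first-place votes.

Ana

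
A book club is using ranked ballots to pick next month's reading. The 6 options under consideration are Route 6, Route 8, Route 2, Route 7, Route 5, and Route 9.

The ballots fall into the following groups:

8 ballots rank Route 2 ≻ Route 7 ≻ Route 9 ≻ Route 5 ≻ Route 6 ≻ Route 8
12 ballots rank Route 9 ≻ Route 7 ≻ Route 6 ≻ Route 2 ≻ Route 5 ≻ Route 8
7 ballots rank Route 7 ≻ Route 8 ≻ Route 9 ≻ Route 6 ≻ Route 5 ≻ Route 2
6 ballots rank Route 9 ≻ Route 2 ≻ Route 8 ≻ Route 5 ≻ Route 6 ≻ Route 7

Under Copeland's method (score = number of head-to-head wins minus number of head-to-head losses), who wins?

Route 9

Pairwise results:
  Route 6 vs Route 8: Route 6 wins 20–13.
  Route 6 vs Route 2: Route 6 wins 19–14.
  Route 6 vs Route 7: Route 7 wins 27–6.
  Route 6 vs Route 5: Route 6 wins 19–14.
  Route 6 vs Route 9: Route 9 wins 33–0.
  Route 8 vs Route 2: Route 2 wins 26–7.
  Route 8 vs Route 7: Route 7 wins 27–6.
  Route 8 vs Route 5: Route 5 wins 20–13.
  Route 8 vs Route 9: Route 9 wins 26–7.
  Route 2 vs Route 7: Route 7 wins 19–14.
  Route 2 vs Route 5: Route 2 wins 26–7.
  Route 2 vs Route 9: Route 9 wins 25–8.
  Route 7 vs Route 5: Route 7 wins 27–6.
  Route 7 vs Route 9: Route 9 wins 18–15.
  Route 5 vs Route 9: Route 9 wins 33–0.
Copeland scores (wins − losses):
  Route 6: 3 − 2 = 1
  Route 8: 0 − 5 = -5
  Route 2: 2 − 3 = -1
  Route 7: 4 − 1 = 3
  Route 5: 1 − 4 = -3
  Route 9: 5 − 0 = 5
Route 9 has the best Copeland score.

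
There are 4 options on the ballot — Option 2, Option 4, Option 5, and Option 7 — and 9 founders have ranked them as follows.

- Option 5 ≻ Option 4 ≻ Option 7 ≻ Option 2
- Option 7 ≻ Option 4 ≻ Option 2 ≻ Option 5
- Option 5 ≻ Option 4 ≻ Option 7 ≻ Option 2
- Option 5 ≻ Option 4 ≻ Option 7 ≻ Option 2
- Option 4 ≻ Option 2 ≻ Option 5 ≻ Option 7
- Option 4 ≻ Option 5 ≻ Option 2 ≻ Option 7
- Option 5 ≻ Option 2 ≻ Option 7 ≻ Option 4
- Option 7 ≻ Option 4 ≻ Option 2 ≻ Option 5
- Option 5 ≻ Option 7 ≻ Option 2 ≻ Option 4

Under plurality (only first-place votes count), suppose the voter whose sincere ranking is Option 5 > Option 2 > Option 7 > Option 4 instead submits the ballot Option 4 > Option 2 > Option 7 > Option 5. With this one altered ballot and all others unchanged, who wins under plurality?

First-place totals with the altered ballot: Option 2 0, Option 4 3, Option 5 4, Option 7 2.
The winner is unchanged: still Option 5.

Option 5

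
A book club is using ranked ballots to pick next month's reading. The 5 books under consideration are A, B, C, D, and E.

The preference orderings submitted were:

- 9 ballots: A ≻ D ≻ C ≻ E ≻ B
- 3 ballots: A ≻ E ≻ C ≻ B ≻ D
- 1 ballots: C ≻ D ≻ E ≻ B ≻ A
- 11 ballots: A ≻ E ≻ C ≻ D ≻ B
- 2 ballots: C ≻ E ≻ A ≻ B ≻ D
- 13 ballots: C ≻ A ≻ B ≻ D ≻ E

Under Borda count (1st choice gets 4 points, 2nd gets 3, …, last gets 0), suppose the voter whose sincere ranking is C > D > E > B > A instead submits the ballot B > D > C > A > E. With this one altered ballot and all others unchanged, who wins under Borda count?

Borda totals with the altered ballot: A 136, B 35, C 108, D 54, E 57.
The winner is unchanged: still A.

A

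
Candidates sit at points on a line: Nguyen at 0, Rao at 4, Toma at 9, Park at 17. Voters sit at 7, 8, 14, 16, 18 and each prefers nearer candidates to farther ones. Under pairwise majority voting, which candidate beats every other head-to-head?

Park

With single-peaked preferences on a line, the Condorcet winner is the candidate closest to the median voter.
The median voter (position 14) is closest to Park at 17.
Check: Park vs Toma — voters closer to Park: 3 of 5.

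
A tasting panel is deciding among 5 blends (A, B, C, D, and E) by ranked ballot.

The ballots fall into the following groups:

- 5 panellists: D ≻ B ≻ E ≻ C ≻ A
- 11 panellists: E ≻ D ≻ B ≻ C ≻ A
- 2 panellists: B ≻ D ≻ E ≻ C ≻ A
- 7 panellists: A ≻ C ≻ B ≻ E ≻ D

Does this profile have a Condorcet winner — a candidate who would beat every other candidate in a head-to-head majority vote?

No

Head-to-head results (25 voters total):
A vs B: B wins 18–7.
A vs C: C wins 18–7.
A vs D: D wins 18–7.
A vs E: E wins 18–7.
B vs C: B wins 18–7.
B vs D: D wins 16–9.
B vs E: B wins 14–11.
C vs D: D wins 18–7.
C vs E: E wins 18–7.
D vs E: E wins 18–7.
No candidate beats all others: B beats E beats D beats B, a majority cycle.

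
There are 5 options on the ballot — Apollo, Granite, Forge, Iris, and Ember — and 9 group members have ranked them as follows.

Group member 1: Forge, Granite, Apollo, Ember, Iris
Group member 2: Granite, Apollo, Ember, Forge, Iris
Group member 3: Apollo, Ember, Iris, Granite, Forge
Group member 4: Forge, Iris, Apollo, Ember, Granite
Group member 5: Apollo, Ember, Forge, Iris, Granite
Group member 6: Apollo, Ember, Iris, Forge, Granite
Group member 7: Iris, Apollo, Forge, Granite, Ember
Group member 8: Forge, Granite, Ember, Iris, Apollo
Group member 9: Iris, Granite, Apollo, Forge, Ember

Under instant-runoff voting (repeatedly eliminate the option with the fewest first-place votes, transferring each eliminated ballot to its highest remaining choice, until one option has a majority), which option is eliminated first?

Ember

Round 1: Apollo 3, Forge 3, Iris 2, Granite 1, Ember 0. Ember has the fewest and is eliminated.
Round 2: Apollo 3, Forge 3, Iris 2, Granite 1. Granite has the fewest and is eliminated.
Round 3: Apollo 4, Forge 3, Iris 2. Iris has the fewest and is eliminated.
Round 4: Apollo 6, Forge 3. Apollo has a majority.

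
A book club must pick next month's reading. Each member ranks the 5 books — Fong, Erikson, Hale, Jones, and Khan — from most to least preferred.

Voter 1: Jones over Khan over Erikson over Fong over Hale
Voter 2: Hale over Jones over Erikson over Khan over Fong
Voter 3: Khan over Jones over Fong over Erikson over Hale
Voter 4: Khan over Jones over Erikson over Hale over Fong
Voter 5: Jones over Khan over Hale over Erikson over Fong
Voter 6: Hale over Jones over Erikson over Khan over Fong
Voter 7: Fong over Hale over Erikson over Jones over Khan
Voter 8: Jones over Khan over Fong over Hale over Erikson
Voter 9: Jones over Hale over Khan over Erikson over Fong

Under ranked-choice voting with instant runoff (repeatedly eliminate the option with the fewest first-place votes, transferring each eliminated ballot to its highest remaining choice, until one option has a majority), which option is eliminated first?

Erikson

Round 1: Jones 4, Hale 2, Khan 2, Fong 1, Erikson 0. Erikson has the fewest and is eliminated.
Round 2: Jones 4, Hale 2, Khan 2, Fong 1. Fong has the fewest and is eliminated.
Round 3: Jones 4, Hale 3, Khan 2. Khan has the fewest and is eliminated.
Round 4: Jones 6, Hale 3. Jones has a majority.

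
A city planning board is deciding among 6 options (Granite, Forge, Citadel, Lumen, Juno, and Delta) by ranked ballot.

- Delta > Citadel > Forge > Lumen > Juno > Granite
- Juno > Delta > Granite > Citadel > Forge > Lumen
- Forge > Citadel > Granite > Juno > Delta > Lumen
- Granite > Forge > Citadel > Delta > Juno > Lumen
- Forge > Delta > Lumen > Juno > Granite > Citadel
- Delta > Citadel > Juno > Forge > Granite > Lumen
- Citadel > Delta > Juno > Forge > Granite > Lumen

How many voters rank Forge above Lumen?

Ballots ranking Forge above Lumen: 7.
Ballots ranking Lumen above Forge: 0.
So 7 of 7 voters prefer Forge to Lumen.

7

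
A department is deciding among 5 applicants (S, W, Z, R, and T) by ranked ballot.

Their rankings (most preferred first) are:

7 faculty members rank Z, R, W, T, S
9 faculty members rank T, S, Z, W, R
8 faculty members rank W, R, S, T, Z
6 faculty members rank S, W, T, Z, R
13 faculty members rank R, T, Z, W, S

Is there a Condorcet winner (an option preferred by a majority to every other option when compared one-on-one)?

Head-to-head results (43 voters total):
S vs W: W wins 28–15.
S vs Z: S wins 23–20.
S vs R: R wins 28–15.
S vs T: T wins 29–14.
W vs Z: Z wins 29–14.
W vs R: W wins 23–20.
W vs T: T wins 22–21.
Z vs R: Z wins 22–21.
Z vs T: T wins 36–7.
R vs T: R wins 28–15.
No candidate beats all others: S beats Z beats W beats S, a majority cycle.

No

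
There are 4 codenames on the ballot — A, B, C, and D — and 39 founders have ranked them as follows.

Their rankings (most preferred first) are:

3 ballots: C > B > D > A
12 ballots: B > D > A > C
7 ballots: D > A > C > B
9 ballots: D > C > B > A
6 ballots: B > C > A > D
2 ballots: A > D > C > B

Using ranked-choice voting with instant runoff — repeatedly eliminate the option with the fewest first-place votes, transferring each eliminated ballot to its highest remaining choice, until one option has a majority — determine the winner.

Round 1: B 18, D 16, C 3, A 2. A has the fewest and is eliminated.
Round 2: B 18, D 18, C 3. C has the fewest and is eliminated.
Round 3: B 21, D 18. B has a majority.

B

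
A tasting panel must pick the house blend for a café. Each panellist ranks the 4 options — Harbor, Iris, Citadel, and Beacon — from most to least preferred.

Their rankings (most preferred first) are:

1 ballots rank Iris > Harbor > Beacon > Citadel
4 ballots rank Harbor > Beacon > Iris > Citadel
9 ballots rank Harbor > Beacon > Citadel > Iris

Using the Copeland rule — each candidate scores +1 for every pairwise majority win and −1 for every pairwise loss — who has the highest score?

Harbor

Pairwise results:
  Harbor vs Iris: Harbor wins 13–1.
  Harbor vs Citadel: Harbor wins 14–0.
  Harbor vs Beacon: Harbor wins 14–0.
  Iris vs Citadel: Citadel wins 9–5.
  Iris vs Beacon: Beacon wins 13–1.
  Citadel vs Beacon: Beacon wins 14–0.
Copeland scores (wins − losses):
  Harbor: 3 − 0 = 3
  Iris: 0 − 3 = -3
  Citadel: 1 − 2 = -1
  Beacon: 2 − 1 = 1
Harbor has the best Copeland score.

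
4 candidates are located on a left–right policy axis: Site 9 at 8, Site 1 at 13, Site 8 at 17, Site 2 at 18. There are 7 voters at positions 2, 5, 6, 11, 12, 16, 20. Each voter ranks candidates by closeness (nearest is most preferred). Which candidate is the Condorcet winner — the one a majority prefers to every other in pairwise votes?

With single-peaked preferences on a line, the Condorcet winner is the candidate closest to the median voter.
The median voter (position 11) is closest to Site 1 at 13.
Check: Site 1 vs Site 8 — voters closer to Site 1: 5 of 7.

Site 1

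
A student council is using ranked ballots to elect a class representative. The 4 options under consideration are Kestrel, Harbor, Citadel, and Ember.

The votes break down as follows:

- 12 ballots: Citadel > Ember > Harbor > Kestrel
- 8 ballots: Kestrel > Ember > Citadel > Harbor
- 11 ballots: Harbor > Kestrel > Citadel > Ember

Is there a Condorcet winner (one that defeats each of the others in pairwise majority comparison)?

No

Head-to-head results (31 voters total):
Kestrel vs Harbor: Harbor wins 23–8.
Kestrel vs Citadel: Kestrel wins 19–12.
Kestrel vs Ember: Kestrel wins 19–12.
Harbor vs Citadel: Citadel wins 20–11.
Harbor vs Ember: Ember wins 20–11.
Citadel vs Ember: Citadel wins 23–8.
No candidate beats all others: Kestrel beats Citadel beats Harbor beats Kestrel, a majority cycle.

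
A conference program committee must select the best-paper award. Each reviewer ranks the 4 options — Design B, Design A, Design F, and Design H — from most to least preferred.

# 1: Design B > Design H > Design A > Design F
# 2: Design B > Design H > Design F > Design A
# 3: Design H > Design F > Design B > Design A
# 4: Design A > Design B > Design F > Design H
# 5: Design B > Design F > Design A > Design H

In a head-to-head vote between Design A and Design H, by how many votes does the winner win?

Ballots ranking Design A above Design H: 2.
Ballots ranking Design H above Design A: 3.
Design H wins 3–2, a margin of 1.

1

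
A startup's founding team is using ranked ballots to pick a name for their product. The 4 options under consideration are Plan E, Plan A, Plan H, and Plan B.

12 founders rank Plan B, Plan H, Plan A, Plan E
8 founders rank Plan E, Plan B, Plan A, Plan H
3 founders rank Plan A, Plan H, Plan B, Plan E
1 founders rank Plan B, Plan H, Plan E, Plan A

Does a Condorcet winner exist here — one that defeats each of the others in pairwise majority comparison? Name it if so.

Head-to-head results (24 voters total):
Plan E vs Plan A: Plan A wins 15–9.
Plan E vs Plan H: Plan H wins 16–8.
Plan E vs Plan B: Plan B wins 16–8.
Plan A vs Plan H: Plan H wins 13–11.
Plan A vs Plan B: Plan B wins 21–3.
Plan H vs Plan B: Plan B wins 21–3.
Plan B beats each rival — Plan E (16–8), Plan A (21–3), Plan H (21–3) — so Plan B is the Condorcet winner.

Plan B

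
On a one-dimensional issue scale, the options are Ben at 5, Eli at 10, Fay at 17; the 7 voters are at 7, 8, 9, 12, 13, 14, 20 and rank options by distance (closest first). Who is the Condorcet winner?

With single-peaked preferences on a line, the Condorcet winner is the candidate closest to the median voter.
The median voter (position 12) is closest to Eli at 10.
Check: Eli vs Fay — voters closer to Eli: 5 of 7.

Eli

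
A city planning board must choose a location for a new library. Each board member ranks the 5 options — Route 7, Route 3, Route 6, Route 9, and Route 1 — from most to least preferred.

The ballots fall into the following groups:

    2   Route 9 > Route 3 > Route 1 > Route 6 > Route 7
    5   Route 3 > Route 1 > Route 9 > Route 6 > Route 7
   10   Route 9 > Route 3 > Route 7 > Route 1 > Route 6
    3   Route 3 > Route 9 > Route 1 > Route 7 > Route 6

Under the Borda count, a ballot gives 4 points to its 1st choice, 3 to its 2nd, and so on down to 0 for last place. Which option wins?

Borda scores:
  Route 7: 2·0 + 5·0 + 10·2 + 3·1 = 23
  Route 3: 2·3 + 5·4 + 10·3 + 3·4 = 68
  Route 6: 2·1 + 5·1 + 10·0 + 3·0 = 7
  Route 9: 2·4 + 5·2 + 10·4 + 3·3 = 67
  Route 1: 2·2 + 5·3 + 10·1 + 3·2 = 35
Route 3 has the highest total.

Route 3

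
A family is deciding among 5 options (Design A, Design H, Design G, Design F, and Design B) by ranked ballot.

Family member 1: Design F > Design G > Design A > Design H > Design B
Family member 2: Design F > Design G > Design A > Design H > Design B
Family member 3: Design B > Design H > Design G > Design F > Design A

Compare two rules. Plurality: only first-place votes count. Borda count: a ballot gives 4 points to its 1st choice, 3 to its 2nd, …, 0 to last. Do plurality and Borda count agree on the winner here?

Yes

Plurality first-place counts: Design A 0, Design H 0, Design G 0, Design F 2, Design B 1 → Design F.
Borda totals: Design A 4, Design H 5, Design G 8, Design F 9, Design B 4 → Design F.
The two rules agree on Design F.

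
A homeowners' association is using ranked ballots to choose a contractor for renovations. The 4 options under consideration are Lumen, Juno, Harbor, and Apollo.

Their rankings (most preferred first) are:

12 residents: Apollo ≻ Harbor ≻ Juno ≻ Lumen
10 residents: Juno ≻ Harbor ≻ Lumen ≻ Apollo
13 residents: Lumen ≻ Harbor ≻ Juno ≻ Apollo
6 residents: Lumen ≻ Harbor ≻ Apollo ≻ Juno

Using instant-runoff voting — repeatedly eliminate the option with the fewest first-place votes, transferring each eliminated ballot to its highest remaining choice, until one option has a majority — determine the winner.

Round 1: Lumen 19, Apollo 12, Juno 10, Harbor 0. Harbor has the fewest and is eliminated.
Round 2: Lumen 19, Apollo 12, Juno 10. Juno has the fewest and is eliminated.
Round 3: Lumen 29, Apollo 12. Lumen has a majority.

Lumen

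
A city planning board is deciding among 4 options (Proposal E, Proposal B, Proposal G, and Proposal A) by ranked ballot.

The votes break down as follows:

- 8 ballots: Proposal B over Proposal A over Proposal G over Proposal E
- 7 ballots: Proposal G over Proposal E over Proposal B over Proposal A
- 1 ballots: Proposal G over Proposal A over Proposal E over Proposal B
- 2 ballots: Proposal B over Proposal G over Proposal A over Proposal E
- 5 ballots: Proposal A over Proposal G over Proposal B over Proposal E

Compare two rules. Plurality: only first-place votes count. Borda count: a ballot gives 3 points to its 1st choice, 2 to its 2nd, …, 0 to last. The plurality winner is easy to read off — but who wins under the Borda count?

Plurality first-place counts: Proposal E 0, Proposal B 10, Proposal G 8, Proposal A 5 → Proposal B.
Borda totals: Proposal E 15, Proposal B 42, Proposal G 46, Proposal A 35 → Proposal G.

Proposal G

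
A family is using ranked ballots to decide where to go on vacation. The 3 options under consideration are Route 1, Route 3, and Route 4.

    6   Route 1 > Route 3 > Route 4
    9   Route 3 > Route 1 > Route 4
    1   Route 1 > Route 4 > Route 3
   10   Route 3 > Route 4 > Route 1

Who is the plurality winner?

Route 3

First-place vote totals:
  Route 1: 7
  Route 3: 19
  Route 4: 0
Route 3 has the most first-place votes.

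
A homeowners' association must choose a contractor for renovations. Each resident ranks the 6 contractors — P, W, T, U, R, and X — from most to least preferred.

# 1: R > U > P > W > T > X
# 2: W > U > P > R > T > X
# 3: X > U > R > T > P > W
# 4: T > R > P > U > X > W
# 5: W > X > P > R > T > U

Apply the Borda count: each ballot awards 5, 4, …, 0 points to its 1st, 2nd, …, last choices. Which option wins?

R

Borda scores:
  P: 3 + 3 + 1 + 3 + 3 = 13
  W: 2 + 5 + 0 + 0 + 5 = 12
  T: 1 + 1 + 2 + 5 + 1 = 10
  U: 4 + 4 + 4 + 2 + 0 = 14
  R: 5 + 2 + 3 + 4 + 2 = 16
  X: 0 + 0 + 5 + 1 + 4 = 10
R has the highest total.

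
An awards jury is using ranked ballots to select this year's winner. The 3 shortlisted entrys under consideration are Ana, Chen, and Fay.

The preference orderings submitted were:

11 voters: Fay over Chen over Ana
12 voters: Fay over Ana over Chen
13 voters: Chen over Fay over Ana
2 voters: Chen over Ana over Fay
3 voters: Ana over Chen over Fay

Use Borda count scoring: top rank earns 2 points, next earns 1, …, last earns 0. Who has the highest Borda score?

Borda scores:
  Ana: 11·0 + 12·1 + 13·0 + 2·1 + 3·2 = 20
  Chen: 11·1 + 12·0 + 13·2 + 2·2 + 3·1 = 44
  Fay: 11·2 + 12·2 + 13·1 + 2·0 + 3·0 = 59
Fay has the highest total.

Fay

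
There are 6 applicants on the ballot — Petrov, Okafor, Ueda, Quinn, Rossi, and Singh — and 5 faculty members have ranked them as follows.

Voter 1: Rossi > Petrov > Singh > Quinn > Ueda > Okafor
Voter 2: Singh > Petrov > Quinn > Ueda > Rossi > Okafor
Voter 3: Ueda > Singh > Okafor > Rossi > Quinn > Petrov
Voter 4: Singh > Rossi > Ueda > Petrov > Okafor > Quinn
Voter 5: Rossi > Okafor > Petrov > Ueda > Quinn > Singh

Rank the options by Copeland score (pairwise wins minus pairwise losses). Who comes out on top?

Singh

Pairwise results:
  Petrov vs Okafor: Petrov wins 3–2.
  Petrov vs Ueda: Petrov wins 3–2.
  Petrov vs Quinn: Petrov wins 4–1.
  Petrov vs Rossi: Rossi wins 4–1.
  Petrov vs Singh: Singh wins 3–2.
  Okafor vs Ueda: Ueda wins 4–1.
  Okafor vs Quinn: Okafor wins 3–2.
  Okafor vs Rossi: Rossi wins 4–1.
  Okafor vs Singh: Singh wins 4–1.
  Ueda vs Quinn: Ueda wins 3–2.
  Ueda vs Rossi: Rossi wins 3–2.
  Ueda vs Singh: Singh wins 3–2.
  Quinn vs Rossi: Rossi wins 4–1.
  Quinn vs Singh: Singh wins 4–1.
  Rossi vs Singh: Singh wins 3–2.
Copeland scores (wins − losses):
  Petrov: 3 − 2 = 1
  Okafor: 1 − 4 = -3
  Ueda: 2 − 3 = -1
  Quinn: 0 − 5 = -5
  Rossi: 4 − 1 = 3
  Singh: 5 − 0 = 5
Singh has the best Copeland score.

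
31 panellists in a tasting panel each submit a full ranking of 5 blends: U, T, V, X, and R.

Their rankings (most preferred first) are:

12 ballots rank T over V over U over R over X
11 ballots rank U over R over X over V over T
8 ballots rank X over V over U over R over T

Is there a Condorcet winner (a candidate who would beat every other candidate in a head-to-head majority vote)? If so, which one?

No Condorcet winner

Head-to-head results (31 voters total):
U vs T: U wins 19–12.
U vs V: V wins 20–11.
U vs X: U wins 23–8.
U vs R: U wins 31–0.
T vs V: V wins 19–12.
T vs X: X wins 19–12.
T vs R: R wins 19–12.
V vs X: X wins 19–12.
V vs R: V wins 20–11.
X vs R: R wins 23–8.
No candidate beats all others: U beats X beats V beats U, a majority cycle.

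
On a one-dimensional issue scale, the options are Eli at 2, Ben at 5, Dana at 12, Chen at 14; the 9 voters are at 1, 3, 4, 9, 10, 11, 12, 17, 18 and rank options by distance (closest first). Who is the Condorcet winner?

Dana

With single-peaked preferences on a line, the Condorcet winner is the candidate closest to the median voter.
The median voter (position 10) is closest to Dana at 12.
Check: Dana vs Ben — voters closer to Dana: 6 of 9.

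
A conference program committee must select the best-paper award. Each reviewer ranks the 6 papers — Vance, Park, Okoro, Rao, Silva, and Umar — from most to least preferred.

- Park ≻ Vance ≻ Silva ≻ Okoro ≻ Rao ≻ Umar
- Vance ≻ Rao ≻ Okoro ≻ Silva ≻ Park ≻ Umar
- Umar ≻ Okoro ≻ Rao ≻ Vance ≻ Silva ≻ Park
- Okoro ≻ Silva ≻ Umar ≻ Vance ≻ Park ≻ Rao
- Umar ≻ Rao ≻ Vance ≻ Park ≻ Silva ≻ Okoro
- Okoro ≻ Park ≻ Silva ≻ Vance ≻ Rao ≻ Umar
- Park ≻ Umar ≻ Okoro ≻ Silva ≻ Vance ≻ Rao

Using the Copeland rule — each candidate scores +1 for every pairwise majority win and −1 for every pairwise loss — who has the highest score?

Pairwise results:
  Vance vs Park: Vance wins 4–3.
  Vance vs Okoro: Okoro wins 4–3.
  Vance vs Rao: Vance wins 5–2.
  Vance vs Silva: Vance wins 4–3.
  Vance vs Umar: Umar wins 4–3.
  Park vs Okoro: Okoro wins 4–3.
  Park vs Rao: Park wins 4–3.
  Park vs Silva: Park wins 4–3.
  Park vs Umar: Park wins 4–3.
  Okoro vs Rao: Okoro wins 5–2.
  Okoro vs Silva: Okoro wins 5–2.
  Okoro vs Umar: Okoro wins 4–3.
  Rao vs Silva: Silva wins 4–3.
  Rao vs Umar: Umar wins 4–3.
  Silva vs Umar: Silva wins 4–3.
Copeland scores (wins − losses):
  Vance: 3 − 2 = 1
  Park: 3 − 2 = 1
  Okoro: 5 − 0 = 5
  Rao: 0 − 5 = -5
  Silva: 2 − 3 = -1
  Umar: 2 − 3 = -1
Okoro has the best Copeland score.

Okoro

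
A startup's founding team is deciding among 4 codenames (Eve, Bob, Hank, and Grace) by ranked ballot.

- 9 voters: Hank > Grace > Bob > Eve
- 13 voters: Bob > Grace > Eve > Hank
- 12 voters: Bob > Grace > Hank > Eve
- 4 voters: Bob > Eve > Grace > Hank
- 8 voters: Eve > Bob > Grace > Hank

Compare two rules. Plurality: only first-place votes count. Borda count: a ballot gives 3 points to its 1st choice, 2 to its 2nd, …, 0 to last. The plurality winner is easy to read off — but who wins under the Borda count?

Plurality first-place counts: Eve 8, Bob 29, Hank 9, Grace 0 → Bob.
Borda totals: Eve 45, Bob 112, Hank 39, Grace 80 → Bob.

Bob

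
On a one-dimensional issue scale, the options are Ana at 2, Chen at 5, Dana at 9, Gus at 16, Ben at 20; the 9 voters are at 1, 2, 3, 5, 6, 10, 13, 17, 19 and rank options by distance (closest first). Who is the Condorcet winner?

With single-peaked preferences on a line, the Condorcet winner is the candidate closest to the median voter.
The median voter (position 6) is closest to Chen at 5.
Check: Chen vs Ana — voters closer to Chen: 6 of 9.

Chen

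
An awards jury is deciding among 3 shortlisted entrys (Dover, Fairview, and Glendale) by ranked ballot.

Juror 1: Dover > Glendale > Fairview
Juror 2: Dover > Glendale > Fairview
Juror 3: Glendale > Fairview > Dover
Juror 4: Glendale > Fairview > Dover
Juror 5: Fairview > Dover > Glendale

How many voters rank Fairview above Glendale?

Ballots ranking Fairview above Glendale: 1.
Ballots ranking Glendale above Fairview: 4.
So 1 of 5 voters prefer Fairview to Glendale.

1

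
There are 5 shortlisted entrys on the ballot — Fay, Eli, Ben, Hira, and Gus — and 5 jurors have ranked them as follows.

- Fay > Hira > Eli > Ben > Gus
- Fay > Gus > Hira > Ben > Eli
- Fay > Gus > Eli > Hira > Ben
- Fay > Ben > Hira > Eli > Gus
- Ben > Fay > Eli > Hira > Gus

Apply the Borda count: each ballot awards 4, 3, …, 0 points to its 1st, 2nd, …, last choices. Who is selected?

Borda scores:
  Fay: 4 + 4 + 4 + 4 + 3 = 19
  Eli: 2 + 0 + 2 + 1 + 2 = 7
  Ben: 1 + 1 + 0 + 3 + 4 = 9
  Hira: 3 + 2 + 1 + 2 + 1 = 9
  Gus: 0 + 3 + 3 + 0 + 0 = 6
Fay has the highest total.

Fay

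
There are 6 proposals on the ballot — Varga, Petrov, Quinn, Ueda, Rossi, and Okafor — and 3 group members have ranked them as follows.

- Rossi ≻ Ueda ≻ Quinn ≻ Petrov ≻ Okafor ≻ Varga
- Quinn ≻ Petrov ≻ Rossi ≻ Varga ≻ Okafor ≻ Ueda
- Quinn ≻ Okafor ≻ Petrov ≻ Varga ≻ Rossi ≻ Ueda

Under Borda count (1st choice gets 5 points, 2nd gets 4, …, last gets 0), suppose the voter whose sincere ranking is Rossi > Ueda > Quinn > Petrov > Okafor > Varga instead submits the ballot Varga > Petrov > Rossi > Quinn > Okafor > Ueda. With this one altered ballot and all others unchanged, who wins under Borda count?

Quinn

Borda totals with the altered ballot: Varga 9, Petrov 11, Quinn 12, Ueda 0, Rossi 7, Okafor 6.
The winner is unchanged: still Quinn.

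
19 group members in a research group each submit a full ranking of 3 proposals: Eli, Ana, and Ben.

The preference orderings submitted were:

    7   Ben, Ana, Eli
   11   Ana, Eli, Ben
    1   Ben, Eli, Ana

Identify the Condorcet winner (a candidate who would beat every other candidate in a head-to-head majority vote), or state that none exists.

Head-to-head results (19 voters total):
Eli vs Ana: Ana wins 18–1.
Eli vs Ben: Eli wins 11–8.
Ana vs Ben: Ana wins 11–8.
Ana beats each rival — Eli (18–1), Ben (11–8) — so Ana is the Condorcet winner.

Ana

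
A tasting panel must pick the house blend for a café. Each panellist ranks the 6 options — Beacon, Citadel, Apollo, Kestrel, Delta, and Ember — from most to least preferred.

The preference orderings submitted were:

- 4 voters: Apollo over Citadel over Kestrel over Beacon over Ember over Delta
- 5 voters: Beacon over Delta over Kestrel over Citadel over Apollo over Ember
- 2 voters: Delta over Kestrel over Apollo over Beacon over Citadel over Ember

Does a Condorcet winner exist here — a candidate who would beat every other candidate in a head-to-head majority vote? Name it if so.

No Condorcet winner

Head-to-head results (11 voters total):
Beacon vs Citadel: Beacon wins 7–4.
Beacon vs Apollo: Apollo wins 6–5.
Beacon vs Kestrel: Kestrel wins 6–5.
Beacon vs Delta: Beacon wins 9–2.
Beacon vs Ember: Beacon wins 11–0.
Citadel vs Apollo: Apollo wins 6–5.
Citadel vs Kestrel: Kestrel wins 7–4.
Citadel vs Delta: Delta wins 7–4.
Citadel vs Ember: Citadel wins 11–0.
Apollo vs Kestrel: Kestrel wins 7–4.
Apollo vs Delta: Delta wins 7–4.
Apollo vs Ember: Apollo wins 11–0.
Kestrel vs Delta: Delta wins 7–4.
Kestrel vs Ember: Kestrel wins 11–0.
Delta vs Ember: Delta wins 7–4.
No candidate beats all others: Beacon beats Delta beats Apollo beats Beacon, a majority cycle.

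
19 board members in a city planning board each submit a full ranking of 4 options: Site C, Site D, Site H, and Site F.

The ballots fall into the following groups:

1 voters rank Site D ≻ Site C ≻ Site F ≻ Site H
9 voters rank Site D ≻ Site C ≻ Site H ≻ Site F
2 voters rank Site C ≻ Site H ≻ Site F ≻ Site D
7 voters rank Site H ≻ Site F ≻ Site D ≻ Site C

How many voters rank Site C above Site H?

12

Ballots ranking Site C above Site H: 1+9+2 = 12.
Ballots ranking Site H above Site C: 7.
So 12 of 19 voters prefer Site C to Site H.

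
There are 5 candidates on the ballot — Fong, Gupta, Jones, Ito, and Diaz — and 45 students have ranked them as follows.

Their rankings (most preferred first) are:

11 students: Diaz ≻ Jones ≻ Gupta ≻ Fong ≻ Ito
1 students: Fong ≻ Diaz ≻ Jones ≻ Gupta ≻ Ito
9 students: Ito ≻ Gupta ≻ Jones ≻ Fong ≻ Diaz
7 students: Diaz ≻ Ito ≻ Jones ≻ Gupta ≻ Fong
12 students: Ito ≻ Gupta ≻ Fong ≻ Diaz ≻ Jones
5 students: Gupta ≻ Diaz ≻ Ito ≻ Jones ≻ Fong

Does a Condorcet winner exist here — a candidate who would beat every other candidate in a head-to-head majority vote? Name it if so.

No Condorcet winner

Head-to-head results (45 voters total):
Fong vs Gupta: Gupta wins 44–1.
Fong vs Jones: Jones wins 32–13.
Fong vs Ito: Ito wins 33–12.
Fong vs Diaz: Diaz wins 23–22.
Gupta vs Jones: Gupta wins 26–19.
Gupta vs Ito: Ito wins 28–17.
Gupta vs Diaz: Gupta wins 26–19.
Jones vs Ito: Ito wins 33–12.
Jones vs Diaz: Diaz wins 36–9.
Ito vs Diaz: Diaz wins 24–21.
No candidate beats all others: Gupta beats Diaz beats Ito beats Gupta, a majority cycle.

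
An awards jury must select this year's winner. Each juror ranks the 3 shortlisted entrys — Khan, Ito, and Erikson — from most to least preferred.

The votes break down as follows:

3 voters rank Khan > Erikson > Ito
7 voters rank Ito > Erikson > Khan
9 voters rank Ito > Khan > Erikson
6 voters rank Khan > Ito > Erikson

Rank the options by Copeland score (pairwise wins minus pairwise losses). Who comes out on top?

Pairwise results:
  Khan vs Ito: Ito wins 16–9.
  Khan vs Erikson: Khan wins 18–7.
  Ito vs Erikson: Ito wins 22–3.
Copeland scores (wins − losses):
  Khan: 1 − 1 = 0
  Ito: 2 − 0 = 2
  Erikson: 0 − 2 = -2
Ito has the best Copeland score.

Ito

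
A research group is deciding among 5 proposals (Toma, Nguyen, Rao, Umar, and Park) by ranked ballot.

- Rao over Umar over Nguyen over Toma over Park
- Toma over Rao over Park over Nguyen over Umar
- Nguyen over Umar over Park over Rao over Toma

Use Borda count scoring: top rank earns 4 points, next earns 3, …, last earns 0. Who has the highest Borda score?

Rao

Borda scores:
  Toma: 1 + 4 + 0 = 5
  Nguyen: 2 + 1 + 4 = 7
  Rao: 4 + 3 + 1 = 8
  Umar: 3 + 0 + 3 = 6
  Park: 0 + 2 + 2 = 4
Rao has the highest total.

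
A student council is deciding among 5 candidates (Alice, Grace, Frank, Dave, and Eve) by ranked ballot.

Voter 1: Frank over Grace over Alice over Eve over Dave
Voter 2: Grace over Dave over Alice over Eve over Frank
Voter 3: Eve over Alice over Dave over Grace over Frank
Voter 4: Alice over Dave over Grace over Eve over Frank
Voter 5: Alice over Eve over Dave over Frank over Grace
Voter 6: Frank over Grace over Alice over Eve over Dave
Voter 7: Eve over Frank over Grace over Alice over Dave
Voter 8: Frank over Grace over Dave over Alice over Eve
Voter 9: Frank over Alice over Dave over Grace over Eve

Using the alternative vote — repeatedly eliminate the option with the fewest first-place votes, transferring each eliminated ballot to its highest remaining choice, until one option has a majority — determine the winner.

Round 1: Frank 4, Alice 2, Eve 2, Grace 1, Dave 0. Dave has the fewest and is eliminated.
Round 2: Frank 4, Alice 2, Eve 2, Grace 1. Grace has the fewest and is eliminated.
Round 3: Frank 4, Alice 3, Eve 2. Eve has the fewest and is eliminated.
Round 4: Frank 5, Alice 4. Frank has a majority.

Frank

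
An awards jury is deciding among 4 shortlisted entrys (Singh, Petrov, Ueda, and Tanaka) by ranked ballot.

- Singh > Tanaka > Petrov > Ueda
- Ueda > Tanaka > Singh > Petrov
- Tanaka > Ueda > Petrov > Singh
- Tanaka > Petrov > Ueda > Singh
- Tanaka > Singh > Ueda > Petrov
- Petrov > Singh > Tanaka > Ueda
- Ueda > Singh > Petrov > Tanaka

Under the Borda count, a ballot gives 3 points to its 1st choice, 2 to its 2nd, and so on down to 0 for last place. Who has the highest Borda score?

Tanaka

Borda scores:
  Singh: 3 + 1 + 0 + 0 + 2 + 2 + 2 = 10
  Petrov: 1 + 0 + 1 + 2 + 0 + 3 + 1 = 8
  Ueda: 0 + 3 + 2 + 1 + 1 + 0 + 3 = 10
  Tanaka: 2 + 2 + 3 + 3 + 3 + 1 + 0 = 14
Tanaka has the highest total.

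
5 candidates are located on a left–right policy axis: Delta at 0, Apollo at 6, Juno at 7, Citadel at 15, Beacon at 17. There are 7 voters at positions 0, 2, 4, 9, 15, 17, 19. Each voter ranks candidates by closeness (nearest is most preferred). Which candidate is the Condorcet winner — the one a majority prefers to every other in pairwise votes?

Juno

With single-peaked preferences on a line, the Condorcet winner is the candidate closest to the median voter.
The median voter (position 9) is closest to Juno at 7.
Check: Juno vs Delta — voters closer to Juno: 5 of 7.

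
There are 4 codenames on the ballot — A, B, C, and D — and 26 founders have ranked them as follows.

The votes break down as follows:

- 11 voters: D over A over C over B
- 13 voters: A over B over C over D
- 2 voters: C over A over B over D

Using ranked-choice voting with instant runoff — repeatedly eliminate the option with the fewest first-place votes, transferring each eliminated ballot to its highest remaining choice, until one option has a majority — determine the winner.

Round 1: A 13, D 11, C 2, B 0. B has the fewest and is eliminated.
Round 2: A 13, D 11, C 2. C has the fewest and is eliminated.
Round 3: A 15, D 11. A has a majority.

A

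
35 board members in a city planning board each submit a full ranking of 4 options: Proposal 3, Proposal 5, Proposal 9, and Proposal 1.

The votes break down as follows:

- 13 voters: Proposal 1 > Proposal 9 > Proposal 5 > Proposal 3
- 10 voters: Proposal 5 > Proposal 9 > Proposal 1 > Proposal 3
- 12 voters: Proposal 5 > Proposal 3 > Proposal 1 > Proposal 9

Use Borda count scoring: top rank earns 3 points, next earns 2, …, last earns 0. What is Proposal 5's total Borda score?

Borda scores:
  Proposal 3: 13·0 + 10·0 + 12·2 = 24
  Proposal 5: 13·1 + 10·3 + 12·3 = 79
  Proposal 9: 13·2 + 10·2 + 12·0 = 46
  Proposal 1: 13·3 + 10·1 + 12·1 = 61

79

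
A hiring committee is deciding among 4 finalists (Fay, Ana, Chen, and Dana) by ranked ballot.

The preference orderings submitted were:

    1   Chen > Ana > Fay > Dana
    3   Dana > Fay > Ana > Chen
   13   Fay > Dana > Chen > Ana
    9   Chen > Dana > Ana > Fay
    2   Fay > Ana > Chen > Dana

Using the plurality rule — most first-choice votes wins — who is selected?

First-place vote totals:
  Fay: 15
  Ana: 0
  Chen: 10
  Dana: 3
Fay has the most first-place votes.

Fay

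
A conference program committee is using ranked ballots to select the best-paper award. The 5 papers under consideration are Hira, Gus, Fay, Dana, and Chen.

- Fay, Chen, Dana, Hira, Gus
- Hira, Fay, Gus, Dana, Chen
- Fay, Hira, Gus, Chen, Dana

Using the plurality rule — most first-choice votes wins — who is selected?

Fay

First-place vote totals:
  Hira: 1
  Gus: 0
  Fay: 2
  Dana: 0
  Chen: 0
Fay has the most first-place votes.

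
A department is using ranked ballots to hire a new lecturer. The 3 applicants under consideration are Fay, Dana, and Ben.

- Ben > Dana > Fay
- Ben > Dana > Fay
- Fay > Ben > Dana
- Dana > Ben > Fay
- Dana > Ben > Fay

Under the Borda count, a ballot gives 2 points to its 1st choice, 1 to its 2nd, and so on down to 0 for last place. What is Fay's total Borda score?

Borda scores:
  Fay: 0 + 0 + 2 + 0 + 0 = 2
  Dana: 1 + 1 + 0 + 2 + 2 = 6
  Ben: 2 + 2 + 1 + 1 + 1 = 7

2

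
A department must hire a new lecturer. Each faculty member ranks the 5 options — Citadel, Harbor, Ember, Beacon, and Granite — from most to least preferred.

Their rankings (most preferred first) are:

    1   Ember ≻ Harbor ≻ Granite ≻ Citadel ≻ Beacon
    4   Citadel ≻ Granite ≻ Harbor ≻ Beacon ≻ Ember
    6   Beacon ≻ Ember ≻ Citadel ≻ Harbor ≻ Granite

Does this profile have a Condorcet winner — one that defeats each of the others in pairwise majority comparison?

Yes

Head-to-head results (11 voters total):
Citadel vs Harbor: Citadel wins 10–1.
Citadel vs Ember: Ember wins 7–4.
Citadel vs Beacon: Beacon wins 6–5.
Citadel vs Granite: Citadel wins 10–1.
Harbor vs Ember: Ember wins 7–4.
Harbor vs Beacon: Beacon wins 6–5.
Harbor vs Granite: Harbor wins 7–4.
Ember vs Beacon: Beacon wins 10–1.
Ember vs Granite: Ember wins 7–4.
Beacon vs Granite: Beacon wins 6–5.
Beacon beats each rival — Citadel (6–5), Harbor (6–5), Ember (10–1), Granite (6–5) — so Beacon is the Condorcet winner.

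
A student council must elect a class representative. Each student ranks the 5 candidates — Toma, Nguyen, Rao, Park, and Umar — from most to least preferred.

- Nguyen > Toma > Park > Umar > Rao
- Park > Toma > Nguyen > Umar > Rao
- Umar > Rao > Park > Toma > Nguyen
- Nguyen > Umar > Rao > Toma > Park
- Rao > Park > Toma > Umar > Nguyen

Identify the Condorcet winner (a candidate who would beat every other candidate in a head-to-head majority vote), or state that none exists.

None — there is no Condorcet winner

Head-to-head results (5 voters total):
Toma vs Nguyen: Toma wins 3–2.
Toma vs Rao: Rao wins 3–2.
Toma vs Park: Park wins 3–2.
Toma vs Umar: Toma wins 3–2.
Nguyen vs Rao: Nguyen wins 3–2.
Nguyen vs Park: Park wins 3–2.
Nguyen vs Umar: Nguyen wins 3–2.
Rao vs Park: Rao wins 3–2.
Rao vs Umar: Umar wins 4–1.
Park vs Umar: Park wins 3–2.
No candidate beats all others: Toma beats Nguyen beats Rao beats Toma, a majority cycle.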